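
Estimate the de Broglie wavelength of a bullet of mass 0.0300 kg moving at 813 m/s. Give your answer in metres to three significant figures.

λ = 2.72 × 10⁻³⁵ m

p = mv = 0.0300 × 813 = 2.439 × 10¹ kg·m/s.
λ = h/p = 6.626 × 10⁻³⁴ / 2.439 × 10¹ = 2.72 × 10⁻³⁵ m.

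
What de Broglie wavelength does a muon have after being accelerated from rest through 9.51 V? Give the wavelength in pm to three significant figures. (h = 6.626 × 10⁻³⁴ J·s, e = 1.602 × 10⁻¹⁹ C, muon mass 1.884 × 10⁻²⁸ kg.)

λ = 27.7 pm

KE = eV = 1.602 × 10⁻¹⁹ × 9.510 = 1.524 × 10⁻¹⁸ J.
p = √(2mKE) = √(2 × 1.884 × 10⁻²⁸ × 1.524 × 10⁻¹⁸) = 2.396 × 10⁻²³ kg·m/s.
λ = h/p = 6.626 × 10⁻³⁴ / 2.396 × 10⁻²³ = 2.77 × 10⁻¹¹ m = 27.7 pm.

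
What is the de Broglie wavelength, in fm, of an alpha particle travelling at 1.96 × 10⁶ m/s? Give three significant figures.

λ = 50.9 fm

p = mv = 6.645 × 10⁻²⁷ × 1.96 × 10⁶ = 1.302 × 10⁻²⁰ kg·m/s.
λ = h/p = 6.626 × 10⁻³⁴ / 1.302 × 10⁻²⁰ = 5.09 × 10⁻¹⁴ m = 50.9 fm.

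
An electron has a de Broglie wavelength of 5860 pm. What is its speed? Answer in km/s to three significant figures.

v = 124 km/s

p = h/λ = 6.626 × 10⁻³⁴ / 5.860 × 10⁻⁹ = 1.131 × 10⁻²⁵ kg·m/s.
v = p/m = 1.131 × 10⁻²⁵ / 9.109 × 10⁻³¹ = 1.24 × 10⁵ m/s = 124 km/s.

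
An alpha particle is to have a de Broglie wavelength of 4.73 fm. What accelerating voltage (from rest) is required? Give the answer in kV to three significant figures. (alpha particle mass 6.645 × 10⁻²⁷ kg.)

V = 4610 kV

p = h/λ = 6.626 × 10⁻³⁴ / 4.730 × 10⁻¹⁵ = 1.401 × 10⁻¹⁹ kg·m/s.
KE = p²/(2m) = 1.477 × 10⁻¹² J.
V = KE/2e = 1.477 × 10⁻¹² / (2 × 1.602 × 10⁻¹⁹) = 4610 kV.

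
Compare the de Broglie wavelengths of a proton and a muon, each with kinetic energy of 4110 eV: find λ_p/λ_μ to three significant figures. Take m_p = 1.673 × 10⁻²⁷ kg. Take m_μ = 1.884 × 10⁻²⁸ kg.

At fixed KE, p = √(2mKE) so λ = h/p ∝ 1/√m.
λ_p/λ_μ = √(m_μ/m_p) = √(1.884 × 10⁻²⁸/1.673 × 10⁻²⁷) = √(0.1126) = 0.336.

λ_p/λ_μ = 0.336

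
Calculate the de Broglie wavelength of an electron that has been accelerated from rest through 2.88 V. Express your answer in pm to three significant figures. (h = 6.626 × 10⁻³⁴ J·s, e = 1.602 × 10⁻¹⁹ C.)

KE = eV = 1.602 × 10⁻¹⁹ × 2.880 = 4.614 × 10⁻¹⁹ J.
p = √(2mKE) = √(2 × 9.109 × 10⁻³¹ × 4.614 × 10⁻¹⁹) = 9.168 × 10⁻²⁵ kg·m/s.
λ = h/p = 6.626 × 10⁻³⁴ / 9.168 × 10⁻²⁵ = 7.23 × 10⁻¹⁰ m = 723 pm.

λ = 723 pm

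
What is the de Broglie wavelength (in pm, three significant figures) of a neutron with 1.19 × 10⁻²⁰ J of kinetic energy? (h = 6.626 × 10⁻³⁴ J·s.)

p = √(2mKE) = √(2 × 1.675 × 10⁻²⁷ × 1.190 × 10⁻²⁰) = 6.314 × 10⁻²⁴ kg·m/s.
λ = h/p = 6.626 × 10⁻³⁴ / 6.314 × 10⁻²⁴ = 1.05 × 10⁻¹⁰ m = 105 pm.

λ = 105 pm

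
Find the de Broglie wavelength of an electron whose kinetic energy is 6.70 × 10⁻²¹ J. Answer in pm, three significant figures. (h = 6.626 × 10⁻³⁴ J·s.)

λ = 6000 pm

p = √(2mKE) = √(2 × 9.109 × 10⁻³¹ × 6.700 × 10⁻²¹) = 1.105 × 10⁻²⁵ kg·m/s.
λ = h/p = 6.626 × 10⁻³⁴ / 1.105 × 10⁻²⁵ = 6.00 × 10⁻⁹ m = 6000 pm.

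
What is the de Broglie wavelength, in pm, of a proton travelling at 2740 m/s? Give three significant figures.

λ = 145 pm

p = mv = 1.673 × 10⁻²⁷ × 2740 = 4.584 × 10⁻²⁴ kg·m/s.
λ = h/p = 6.626 × 10⁻³⁴ / 4.584 × 10⁻²⁴ = 1.45 × 10⁻¹⁰ m = 145 pm.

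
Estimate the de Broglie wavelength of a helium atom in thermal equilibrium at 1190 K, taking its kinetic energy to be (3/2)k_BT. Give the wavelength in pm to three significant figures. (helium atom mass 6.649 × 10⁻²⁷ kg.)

λ = 36.6 pm

KE = (3/2)k_BT = 1.5 × 1.381 × 10⁻²³ × 1190 = 2.465 × 10⁻²⁰ J.
p = √(2mKE) = √(2 × 6.649 × 10⁻²⁷ × 2.465 × 10⁻²⁰) = 1.811 × 10⁻²³ kg·m/s.
λ = h/p = 3.66 × 10⁻¹¹ m = 36.6 pm.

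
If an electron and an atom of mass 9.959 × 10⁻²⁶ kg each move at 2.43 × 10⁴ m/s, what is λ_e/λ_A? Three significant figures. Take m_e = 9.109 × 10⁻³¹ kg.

λ_e/λ_A = 1.09 × 10⁵

At fixed v, p = mv so λ = h/(mv) ∝ 1/m.
λ_e/λ_A = m_A/m_e = 9.959 × 10⁻²⁶/9.109 × 10⁻³¹ = 1.09 × 10⁵.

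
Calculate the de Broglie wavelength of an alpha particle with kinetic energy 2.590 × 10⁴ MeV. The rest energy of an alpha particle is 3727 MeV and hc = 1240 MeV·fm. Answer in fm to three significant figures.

Total energy E = KE + m₀c² = 2.590 × 10⁴ + 3727 = 29627 MeV.
(pc)² = E² − (m₀c²)² = (29627)² − (3727)² = 8.639 × 10⁸ MeV², so pc = 2.939 × 10⁴ MeV.
λ = hc/(pc) = 1240 MeV·fm / 2.939 × 10⁴ MeV = 0.0422 fm.

λ = 0.0422 fm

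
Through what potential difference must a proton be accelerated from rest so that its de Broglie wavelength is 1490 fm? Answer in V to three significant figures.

p = h/λ = 6.626 × 10⁻³⁴ / 1.490 × 10⁻¹² = 4.447 × 10⁻²² kg·m/s.
KE = p²/(2m) = 5.910 × 10⁻¹⁷ J.
V = KE/e = 5.910 × 10⁻¹⁷ / (1.602 × 10⁻¹⁹) = 369 V.

V = 369 V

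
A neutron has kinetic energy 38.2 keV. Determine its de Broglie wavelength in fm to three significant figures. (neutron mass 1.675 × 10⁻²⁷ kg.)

KE = 38.2 keV = 6.120 × 10⁻¹⁵ J.
p = √(2mKE) = √(2 × 1.675 × 10⁻²⁷ × 6.120 × 10⁻¹⁵) = 4.528 × 10⁻²¹ kg·m/s.
λ = h/p = 6.626 × 10⁻³⁴ / 4.528 × 10⁻²¹ = 1.46 × 10⁻¹³ m = 146 fm.

λ = 146 fm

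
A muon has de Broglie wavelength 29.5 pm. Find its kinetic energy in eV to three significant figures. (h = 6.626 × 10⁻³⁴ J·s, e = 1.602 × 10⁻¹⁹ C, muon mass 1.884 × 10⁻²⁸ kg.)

p = h/λ = 6.626 × 10⁻³⁴ / 2.950 × 10⁻¹¹ = 2.246 × 10⁻²³ kg·m/s.
KE = p²/(2m) = (2.246 × 10⁻²³)² / (2 × 1.884 × 10⁻²⁸) = 1.339 × 10⁻¹⁸ J = 8.36 eV.

KE = 8.36 eV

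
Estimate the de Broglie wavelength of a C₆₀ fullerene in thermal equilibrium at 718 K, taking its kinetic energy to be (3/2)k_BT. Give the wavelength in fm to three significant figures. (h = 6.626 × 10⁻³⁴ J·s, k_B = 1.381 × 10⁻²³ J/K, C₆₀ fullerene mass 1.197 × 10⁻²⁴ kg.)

KE = (3/2)k_BT = 1.5 × 1.381 × 10⁻²³ × 718 = 1.487 × 10⁻²⁰ J.
p = √(2mKE) = √(2 × 1.197 × 10⁻²⁴ × 1.487 × 10⁻²⁰) = 1.887 × 10⁻²² kg·m/s.
λ = h/p = 3.51 × 10⁻¹² m = 3510 fm.

λ = 3510 fm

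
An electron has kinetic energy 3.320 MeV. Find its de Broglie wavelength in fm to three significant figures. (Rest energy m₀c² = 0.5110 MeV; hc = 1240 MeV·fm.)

λ = 327 fm

Total energy E = KE + m₀c² = 3.320 + 0.5110 = 3.8310 MeV.
(pc)² = E² − (m₀c²)² = (3.8310)² − (0.5110)² = 14.42 MeV², so pc = 3.797 MeV.
λ = hc/(pc) = 1240 MeV·fm / 3.797 MeV = 327 fm.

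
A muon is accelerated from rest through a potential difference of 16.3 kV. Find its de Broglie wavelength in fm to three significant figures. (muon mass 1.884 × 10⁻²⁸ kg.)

KE = eV = 1.602 × 10⁻¹⁹ × 1.630 × 10⁴ = 2.611 × 10⁻¹⁵ J.
p = √(2mKE) = √(2 × 1.884 × 10⁻²⁸ × 2.611 × 10⁻¹⁵) = 9.919 × 10⁻²² kg·m/s.
λ = h/p = 6.626 × 10⁻³⁴ / 9.919 × 10⁻²² = 6.68 × 10⁻¹³ m = 668 fm.

λ = 668 fm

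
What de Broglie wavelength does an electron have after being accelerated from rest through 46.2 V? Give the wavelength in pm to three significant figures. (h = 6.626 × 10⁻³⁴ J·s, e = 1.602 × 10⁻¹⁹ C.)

λ = 180 pm

KE = eV = 1.602 × 10⁻¹⁹ × 46.20 = 7.401 × 10⁻¹⁸ J.
p = √(2mKE) = √(2 × 9.109 × 10⁻³¹ × 7.401 × 10⁻¹⁸) = 3.672 × 10⁻²⁴ kg·m/s.
λ = h/p = 6.626 × 10⁻³⁴ / 3.672 × 10⁻²⁴ = 1.80 × 10⁻¹⁰ m = 180 pm.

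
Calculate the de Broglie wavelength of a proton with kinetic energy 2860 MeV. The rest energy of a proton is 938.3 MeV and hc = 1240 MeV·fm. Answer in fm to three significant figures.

λ = 0.337 fm

Total energy E = KE + m₀c² = 2860 + 938.3 = 3798.3 MeV.
(pc)² = E² − (m₀c²)² = (3798.3)² − (938.3)² = 1.355 × 10⁷ MeV², so pc = 3681 MeV.
λ = hc/(pc) = 1240 MeV·fm / 3681 MeV = 0.337 fm.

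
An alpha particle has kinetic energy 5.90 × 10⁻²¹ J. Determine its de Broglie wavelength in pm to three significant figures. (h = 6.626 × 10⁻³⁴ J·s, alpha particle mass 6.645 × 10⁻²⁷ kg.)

λ = 74.8 pm

p = √(2mKE) = √(2 × 6.645 × 10⁻²⁷ × 5.900 × 10⁻²¹) = 8.855 × 10⁻²⁴ kg·m/s.
λ = h/p = 6.626 × 10⁻³⁴ / 8.855 × 10⁻²⁴ = 7.48 × 10⁻¹¹ m = 74.8 pm.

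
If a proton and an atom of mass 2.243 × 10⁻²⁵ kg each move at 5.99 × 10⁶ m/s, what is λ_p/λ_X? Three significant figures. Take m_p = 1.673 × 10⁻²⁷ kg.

λ_p/λ_X = 134

At fixed v, p = mv so λ = h/(mv) ∝ 1/m.
λ_p/λ_X = m_X/m_p = 2.243 × 10⁻²⁵/1.673 × 10⁻²⁷ = 134.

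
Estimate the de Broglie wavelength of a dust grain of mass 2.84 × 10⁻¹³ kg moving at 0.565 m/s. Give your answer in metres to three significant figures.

λ = 4.13 × 10⁻²¹ m

p = mv = 2.84 × 10⁻¹³ × 0.565 = 1.605 × 10⁻¹³ kg·m/s.
λ = h/p = 6.626 × 10⁻³⁴ / 1.605 × 10⁻¹³ = 4.13 × 10⁻²¹ m.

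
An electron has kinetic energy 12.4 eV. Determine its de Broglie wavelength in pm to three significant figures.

λ = 348 pm

KE = 12.4 eV = 1.986 × 10⁻¹⁸ J.
p = √(2mKE) = √(2 × 9.109 × 10⁻³¹ × 1.986 × 10⁻¹⁸) = 1.902 × 10⁻²⁴ kg·m/s.
λ = h/p = 6.626 × 10⁻³⁴ / 1.902 × 10⁻²⁴ = 3.48 × 10⁻¹⁰ m = 348 pm.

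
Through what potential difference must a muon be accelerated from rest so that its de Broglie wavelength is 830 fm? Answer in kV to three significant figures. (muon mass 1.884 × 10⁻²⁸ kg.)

V = 10.6 kV

p = h/λ = 6.626 × 10⁻³⁴ / 8.300 × 10⁻¹³ = 7.983 × 10⁻²² kg·m/s.
KE = p²/(2m) = 1.691 × 10⁻¹⁵ J.
V = KE/e = 1.691 × 10⁻¹⁵ / (1.602 × 10⁻¹⁹) = 10.6 kV.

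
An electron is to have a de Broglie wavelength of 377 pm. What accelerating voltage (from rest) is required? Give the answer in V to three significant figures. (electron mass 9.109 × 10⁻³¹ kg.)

V = 10.6 V

p = h/λ = 6.626 × 10⁻³⁴ / 3.770 × 10⁻¹⁰ = 1.758 × 10⁻²⁴ kg·m/s.
KE = p²/(2m) = 1.696 × 10⁻¹⁸ J.
V = KE/e = 1.696 × 10⁻¹⁸ / (1.602 × 10⁻¹⁹) = 10.6 V.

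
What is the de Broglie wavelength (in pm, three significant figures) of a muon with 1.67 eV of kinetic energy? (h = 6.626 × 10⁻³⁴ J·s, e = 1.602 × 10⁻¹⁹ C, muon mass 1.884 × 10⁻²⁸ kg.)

KE = 1.67 eV = 2.675 × 10⁻¹⁹ J.
p = √(2mKE) = √(2 × 1.884 × 10⁻²⁸ × 2.675 × 10⁻¹⁹) = 1.004 × 10⁻²³ kg·m/s.
λ = h/p = 6.626 × 10⁻³⁴ / 1.004 × 10⁻²³ = 6.60 × 10⁻¹¹ m = 66.0 pm.

λ = 66.0 pm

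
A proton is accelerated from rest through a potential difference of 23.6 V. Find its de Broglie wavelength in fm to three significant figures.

KE = eV = 1.602 × 10⁻¹⁹ × 23.60 = 3.781 × 10⁻¹⁸ J.
p = √(2mKE) = √(2 × 1.673 × 10⁻²⁷ × 3.781 × 10⁻¹⁸) = 1.125 × 10⁻²² kg·m/s.
λ = h/p = 6.626 × 10⁻³⁴ / 1.125 × 10⁻²² = 5.89 × 10⁻¹² m = 5890 fm.

λ = 5890 fm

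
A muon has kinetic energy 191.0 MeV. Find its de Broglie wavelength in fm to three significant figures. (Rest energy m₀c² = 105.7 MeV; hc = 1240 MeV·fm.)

λ = 4.47 fm

Total energy E = KE + m₀c² = 191.0 + 105.7 = 296.7 MeV.
(pc)² = E² − (m₀c²)² = (296.7)² − (105.7)² = 7.686 × 10⁴ MeV², so pc = 277.2 MeV.
λ = hc/(pc) = 1240 MeV·fm / 277.2 MeV = 4.47 fm.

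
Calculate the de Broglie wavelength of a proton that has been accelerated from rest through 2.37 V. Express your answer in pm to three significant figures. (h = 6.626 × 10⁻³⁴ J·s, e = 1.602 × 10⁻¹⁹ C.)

KE = eV = 1.602 × 10⁻¹⁹ × 2.370 = 3.797 × 10⁻¹⁹ J.
p = √(2mKE) = √(2 × 1.673 × 10⁻²⁷ × 3.797 × 10⁻¹⁹) = 3.564 × 10⁻²³ kg·m/s.
λ = h/p = 6.626 × 10⁻³⁴ / 3.564 × 10⁻²³ = 1.86 × 10⁻¹¹ m = 18.6 pm.

λ = 18.6 pm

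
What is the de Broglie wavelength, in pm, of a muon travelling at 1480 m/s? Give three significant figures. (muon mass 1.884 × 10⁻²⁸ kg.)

λ = 2380 pm

p = mv = 1.884 × 10⁻²⁸ × 1480 = 2.788 × 10⁻²⁵ kg·m/s.
λ = h/p = 6.626 × 10⁻³⁴ / 2.788 × 10⁻²⁵ = 2.38 × 10⁻⁹ m = 2380 pm.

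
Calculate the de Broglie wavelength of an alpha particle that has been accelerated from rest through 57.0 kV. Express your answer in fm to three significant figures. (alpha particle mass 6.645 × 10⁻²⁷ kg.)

λ = 42.5 fm

KE = 2eV = 2 × 1.602 × 10⁻¹⁹ × 5.700 × 10⁴ = 1.826 × 10⁻¹⁴ J.
p = √(2mKE) = √(2 × 6.645 × 10⁻²⁷ × 1.826 × 10⁻¹⁴) = 1.558 × 10⁻²⁰ kg·m/s.
λ = h/p = 6.626 × 10⁻³⁴ / 1.558 × 10⁻²⁰ = 4.25 × 10⁻¹⁴ m = 42.5 fm.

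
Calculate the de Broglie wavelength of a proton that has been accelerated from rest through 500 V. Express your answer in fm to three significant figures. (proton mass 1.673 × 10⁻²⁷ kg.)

KE = eV = 1.602 × 10⁻¹⁹ × 500.0 = 8.010 × 10⁻¹⁷ J.
p = √(2mKE) = √(2 × 1.673 × 10⁻²⁷ × 8.010 × 10⁻¹⁷) = 5.177 × 10⁻²² kg·m/s.
λ = h/p = 6.626 × 10⁻³⁴ / 5.177 × 10⁻²² = 1.28 × 10⁻¹² m = 1280 fm.

λ = 1280 fm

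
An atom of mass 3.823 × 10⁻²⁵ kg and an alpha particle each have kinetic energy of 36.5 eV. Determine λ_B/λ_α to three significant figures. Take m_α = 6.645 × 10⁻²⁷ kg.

λ_B/λ_α = 0.132

At fixed KE, p = √(2mKE) so λ = h/p ∝ 1/√m.
λ_B/λ_α = √(m_α/m_B) = √(6.645 × 10⁻²⁷/3.823 × 10⁻²⁵) = √(0.01738) = 0.132.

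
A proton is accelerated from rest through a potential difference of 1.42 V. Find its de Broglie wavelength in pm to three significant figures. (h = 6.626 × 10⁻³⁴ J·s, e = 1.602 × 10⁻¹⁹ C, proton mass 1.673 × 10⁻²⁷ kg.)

λ = 24.0 pm

KE = eV = 1.602 × 10⁻¹⁹ × 1.420 = 2.275 × 10⁻¹⁹ J.
p = √(2mKE) = √(2 × 1.673 × 10⁻²⁷ × 2.275 × 10⁻¹⁹) = 2.759 × 10⁻²³ kg·m/s.
λ = h/p = 6.626 × 10⁻³⁴ / 2.759 × 10⁻²³ = 2.40 × 10⁻¹¹ m = 24.0 pm.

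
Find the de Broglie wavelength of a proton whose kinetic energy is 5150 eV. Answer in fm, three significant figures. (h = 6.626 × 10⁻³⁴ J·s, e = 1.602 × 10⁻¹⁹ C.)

λ = 399 fm

KE = 5150 eV = 8.250 × 10⁻¹⁶ J.
p = √(2mKE) = √(2 × 1.673 × 10⁻²⁷ × 8.250 × 10⁻¹⁶) = 1.661 × 10⁻²¹ kg·m/s.
λ = h/p = 6.626 × 10⁻³⁴ / 1.661 × 10⁻²¹ = 3.99 × 10⁻¹³ m = 399 fm.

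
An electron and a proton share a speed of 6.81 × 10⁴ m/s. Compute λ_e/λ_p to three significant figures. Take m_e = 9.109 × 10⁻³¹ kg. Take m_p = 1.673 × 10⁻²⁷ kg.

At fixed v, p = mv so λ = h/(mv) ∝ 1/m.
λ_e/λ_p = m_p/m_e = 1.673 × 10⁻²⁷/9.109 × 10⁻³¹ = 1840.

λ_e/λ_p = 1840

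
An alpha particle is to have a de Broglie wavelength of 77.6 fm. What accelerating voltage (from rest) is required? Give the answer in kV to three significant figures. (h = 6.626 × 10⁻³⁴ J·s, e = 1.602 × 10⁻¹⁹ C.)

p = h/λ = 6.626 × 10⁻³⁴ / 7.760 × 10⁻¹⁴ = 8.539 × 10⁻²¹ kg·m/s.
KE = p²/(2m) = 5.486 × 10⁻¹⁵ J.
V = KE/2e = 5.486 × 10⁻¹⁵ / (2 × 1.602 × 10⁻¹⁹) = 17.1 kV.

V = 17.1 kV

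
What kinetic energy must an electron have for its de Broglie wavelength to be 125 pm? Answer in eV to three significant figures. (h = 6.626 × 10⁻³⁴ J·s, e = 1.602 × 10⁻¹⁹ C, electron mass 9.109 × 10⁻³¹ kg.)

p = h/λ = 6.626 × 10⁻³⁴ / 1.250 × 10⁻¹⁰ = 5.301 × 10⁻²⁴ kg·m/s.
KE = p²/(2m) = (5.301 × 10⁻²⁴)² / (2 × 9.109 × 10⁻³¹) = 1.542 × 10⁻¹⁷ J = 96.3 eV.

KE = 96.3 eV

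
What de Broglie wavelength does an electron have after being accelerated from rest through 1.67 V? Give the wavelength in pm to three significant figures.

λ = 949 pm

KE = eV = 1.602 × 10⁻¹⁹ × 1.670 = 2.675 × 10⁻¹⁹ J.
p = √(2mKE) = √(2 × 9.109 × 10⁻³¹ × 2.675 × 10⁻¹⁹) = 6.981 × 10⁻²⁵ kg·m/s.
λ = h/p = 6.626 × 10⁻³⁴ / 6.981 × 10⁻²⁵ = 9.49 × 10⁻¹⁰ m = 949 pm.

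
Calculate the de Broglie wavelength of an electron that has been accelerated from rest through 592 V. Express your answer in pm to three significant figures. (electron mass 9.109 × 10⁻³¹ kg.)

λ = 50.4 pm

KE = eV = 1.602 × 10⁻¹⁹ × 592.0 = 9.484 × 10⁻¹⁷ J.
p = √(2mKE) = √(2 × 9.109 × 10⁻³¹ × 9.484 × 10⁻¹⁷) = 1.314 × 10⁻²³ kg·m/s.
λ = h/p = 6.626 × 10⁻³⁴ / 1.314 × 10⁻²³ = 5.04 × 10⁻¹¹ m = 50.4 pm.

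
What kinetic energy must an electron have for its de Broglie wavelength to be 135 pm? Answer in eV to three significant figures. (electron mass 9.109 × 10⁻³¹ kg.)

KE = 82.5 eV

p = h/λ = 6.626 × 10⁻³⁴ / 1.350 × 10⁻¹⁰ = 4.908 × 10⁻²⁴ kg·m/s.
KE = p²/(2m) = (4.908 × 10⁻²⁴)² / (2 × 9.109 × 10⁻³¹) = 1.322 × 10⁻¹⁷ J = 82.5 eV.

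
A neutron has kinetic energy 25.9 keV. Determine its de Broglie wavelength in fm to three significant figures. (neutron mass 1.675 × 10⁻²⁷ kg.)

λ = 178 fm

KE = 25.9 keV = 4.149 × 10⁻¹⁵ J.
p = √(2mKE) = √(2 × 1.675 × 10⁻²⁷ × 4.149 × 10⁻¹⁵) = 3.728 × 10⁻²¹ kg·m/s.
λ = h/p = 6.626 × 10⁻³⁴ / 3.728 × 10⁻²¹ = 1.78 × 10⁻¹³ m = 178 fm.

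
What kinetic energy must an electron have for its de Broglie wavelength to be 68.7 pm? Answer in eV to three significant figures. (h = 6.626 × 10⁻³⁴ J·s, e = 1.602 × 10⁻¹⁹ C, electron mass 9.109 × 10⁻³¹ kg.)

KE = 319 eV

p = h/λ = 6.626 × 10⁻³⁴ / 6.870 × 10⁻¹¹ = 9.645 × 10⁻²⁴ kg·m/s.
KE = p²/(2m) = (9.645 × 10⁻²⁴)² / (2 × 9.109 × 10⁻³¹) = 5.106 × 10⁻¹⁷ J = 319 eV.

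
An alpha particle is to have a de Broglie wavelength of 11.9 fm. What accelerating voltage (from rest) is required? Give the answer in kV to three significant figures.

p = h/λ = 6.626 × 10⁻³⁴ / 1.190 × 10⁻¹⁴ = 5.568 × 10⁻²⁰ kg·m/s.
KE = p²/(2m) = 2.333 × 10⁻¹³ J.
V = KE/2e = 2.333 × 10⁻¹³ / (2 × 1.602 × 10⁻¹⁹) = 728 kV.

V = 728 kV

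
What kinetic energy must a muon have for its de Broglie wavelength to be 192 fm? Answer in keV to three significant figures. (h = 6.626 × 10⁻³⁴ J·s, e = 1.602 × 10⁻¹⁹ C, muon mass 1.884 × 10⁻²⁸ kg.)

KE = 197 keV

p = h/λ = 6.626 × 10⁻³⁴ / 1.920 × 10⁻¹³ = 3.451 × 10⁻²¹ kg·m/s.
KE = p²/(2m) = (3.451 × 10⁻²¹)² / (2 × 1.884 × 10⁻²⁸) = 3.161 × 10⁻¹⁴ J = 197 keV.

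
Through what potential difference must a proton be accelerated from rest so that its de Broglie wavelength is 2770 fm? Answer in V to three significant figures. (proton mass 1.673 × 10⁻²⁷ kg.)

p = h/λ = 6.626 × 10⁻³⁴ / 2.770 × 10⁻¹² = 2.392 × 10⁻²² kg·m/s.
KE = p²/(2m) = 1.710 × 10⁻¹⁷ J.
V = KE/e = 1.710 × 10⁻¹⁷ / (1.602 × 10⁻¹⁹) = 107 V.

V = 107 V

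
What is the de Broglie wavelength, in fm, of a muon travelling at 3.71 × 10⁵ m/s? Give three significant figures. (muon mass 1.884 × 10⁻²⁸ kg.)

λ = 9480 fm

p = mv = 1.884 × 10⁻²⁸ × 3.71 × 10⁵ = 6.990 × 10⁻²³ kg·m/s.
λ = h/p = 6.626 × 10⁻³⁴ / 6.990 × 10⁻²³ = 9.48 × 10⁻¹² m = 9480 fm.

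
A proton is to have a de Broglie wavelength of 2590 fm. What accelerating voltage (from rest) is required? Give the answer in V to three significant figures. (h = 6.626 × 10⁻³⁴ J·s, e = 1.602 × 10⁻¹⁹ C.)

p = h/λ = 6.626 × 10⁻³⁴ / 2.590 × 10⁻¹² = 2.558 × 10⁻²² kg·m/s.
KE = p²/(2m) = 1.956 × 10⁻¹⁷ J.
V = KE/e = 1.956 × 10⁻¹⁷ / (1.602 × 10⁻¹⁹) = 122 V.

V = 122 V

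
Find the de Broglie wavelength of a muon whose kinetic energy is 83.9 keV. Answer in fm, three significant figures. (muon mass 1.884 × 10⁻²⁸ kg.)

λ = 294 fm

KE = 83.9 keV = 1.344 × 10⁻¹⁴ J.
p = √(2mKE) = √(2 × 1.884 × 10⁻²⁸ × 1.344 × 10⁻¹⁴) = 2.250 × 10⁻²¹ kg·m/s.
λ = h/p = 6.626 × 10⁻³⁴ / 2.250 × 10⁻²¹ = 2.94 × 10⁻¹³ m = 294 fm.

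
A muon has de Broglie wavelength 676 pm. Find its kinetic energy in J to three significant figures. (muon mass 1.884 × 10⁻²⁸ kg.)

KE = 2.55 × 10⁻²¹ J

p = h/λ = 6.626 × 10⁻³⁴ / 6.760 × 10⁻¹⁰ = 9.802 × 10⁻²⁵ kg·m/s.
KE = p²/(2m) = (9.802 × 10⁻²⁵)² / (2 × 1.884 × 10⁻²⁸) = 2.550 × 10⁻²¹ J = 2.55 × 10⁻²¹ J.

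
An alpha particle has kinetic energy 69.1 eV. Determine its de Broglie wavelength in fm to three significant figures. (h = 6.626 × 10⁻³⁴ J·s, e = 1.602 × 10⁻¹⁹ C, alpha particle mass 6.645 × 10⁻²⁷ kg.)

λ = 1730 fm

KE = 69.1 eV = 1.107 × 10⁻¹⁷ J.
p = √(2mKE) = √(2 × 6.645 × 10⁻²⁷ × 1.107 × 10⁻¹⁷) = 3.836 × 10⁻²² kg·m/s.
λ = h/p = 6.626 × 10⁻³⁴ / 3.836 × 10⁻²² = 1.73 × 10⁻¹² m = 1730 fm.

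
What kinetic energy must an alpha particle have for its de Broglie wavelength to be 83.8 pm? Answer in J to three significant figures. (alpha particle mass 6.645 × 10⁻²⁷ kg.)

KE = 4.70 × 10⁻²¹ J

p = h/λ = 6.626 × 10⁻³⁴ / 8.380 × 10⁻¹¹ = 7.907 × 10⁻²⁴ kg·m/s.
KE = p²/(2m) = (7.907 × 10⁻²⁴)² / (2 × 6.645 × 10⁻²⁷) = 4.704 × 10⁻²¹ J = 4.70 × 10⁻²¹ J.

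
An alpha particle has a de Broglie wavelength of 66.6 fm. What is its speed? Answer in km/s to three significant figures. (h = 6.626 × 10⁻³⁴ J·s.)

v = 1500 km/s

p = h/λ = 6.626 × 10⁻³⁴ / 6.660 × 10⁻¹⁴ = 9.949 × 10⁻²¹ kg·m/s.
v = p/m = 9.949 × 10⁻²¹ / 6.645 × 10⁻²⁷ = 1.50 × 10⁶ m/s = 1500 km/s.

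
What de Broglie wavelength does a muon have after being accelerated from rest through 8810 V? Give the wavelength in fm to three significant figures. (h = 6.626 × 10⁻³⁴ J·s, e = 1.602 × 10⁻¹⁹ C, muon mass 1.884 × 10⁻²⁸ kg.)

KE = eV = 1.602 × 10⁻¹⁹ × 8810 = 1.411 × 10⁻¹⁵ J.
p = √(2mKE) = √(2 × 1.884 × 10⁻²⁸ × 1.411 × 10⁻¹⁵) = 7.292 × 10⁻²² kg·m/s.
λ = h/p = 6.626 × 10⁻³⁴ / 7.292 × 10⁻²² = 9.09 × 10⁻¹³ m = 909 fm.

λ = 909 fm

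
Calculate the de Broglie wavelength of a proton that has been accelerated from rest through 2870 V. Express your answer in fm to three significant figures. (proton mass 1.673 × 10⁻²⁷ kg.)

KE = eV = 1.602 × 10⁻¹⁹ × 2870 = 4.598 × 10⁻¹⁶ J.
p = √(2mKE) = √(2 × 1.673 × 10⁻²⁷ × 4.598 × 10⁻¹⁶) = 1.240 × 10⁻²¹ kg·m/s.
λ = h/p = 6.626 × 10⁻³⁴ / 1.240 × 10⁻²¹ = 5.34 × 10⁻¹³ m = 534 fm.

λ = 534 fm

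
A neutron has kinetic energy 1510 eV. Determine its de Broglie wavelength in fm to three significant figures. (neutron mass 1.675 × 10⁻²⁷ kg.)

KE = 1510 eV = 2.419 × 10⁻¹⁶ J.
p = √(2mKE) = √(2 × 1.675 × 10⁻²⁷ × 2.419 × 10⁻¹⁶) = 9.002 × 10⁻²² kg·m/s.
λ = h/p = 6.626 × 10⁻³⁴ / 9.002 × 10⁻²² = 7.36 × 10⁻¹³ m = 736 fm.

λ = 736 fm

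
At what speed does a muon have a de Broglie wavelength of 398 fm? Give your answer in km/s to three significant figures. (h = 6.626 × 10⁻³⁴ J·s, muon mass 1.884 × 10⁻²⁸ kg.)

v = 8840 km/s

p = h/λ = 6.626 × 10⁻³⁴ / 3.980 × 10⁻¹³ = 1.665 × 10⁻²¹ kg·m/s.
v = p/m = 1.665 × 10⁻²¹ / 1.884 × 10⁻²⁸ = 8.84 × 10⁶ m/s = 8840 km/s.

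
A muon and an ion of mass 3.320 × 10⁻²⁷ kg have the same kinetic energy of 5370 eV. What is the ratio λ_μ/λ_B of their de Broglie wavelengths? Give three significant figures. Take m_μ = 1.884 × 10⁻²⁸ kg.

λ_μ/λ_B = 4.20

At fixed KE, p = √(2mKE) so λ = h/p ∝ 1/√m.
λ_μ/λ_B = √(m_B/m_μ) = √(3.320 × 10⁻²⁷/1.884 × 10⁻²⁸) = √(17.62) = 4.20.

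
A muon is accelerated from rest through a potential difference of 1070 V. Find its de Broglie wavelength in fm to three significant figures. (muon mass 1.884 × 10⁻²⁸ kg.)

KE = eV = 1.602 × 10⁻¹⁹ × 1070 = 1.714 × 10⁻¹⁶ J.
p = √(2mKE) = √(2 × 1.884 × 10⁻²⁸ × 1.714 × 10⁻¹⁶) = 2.541 × 10⁻²² kg·m/s.
λ = h/p = 6.626 × 10⁻³⁴ / 2.541 × 10⁻²² = 2.61 × 10⁻¹² m = 2610 fm.

λ = 2610 fm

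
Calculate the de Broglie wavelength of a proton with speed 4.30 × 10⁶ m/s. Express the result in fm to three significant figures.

λ = 92.1 fm

p = mv = 1.673 × 10⁻²⁷ × 4.30 × 10⁶ = 7.194 × 10⁻²¹ kg·m/s.
λ = h/p = 6.626 × 10⁻³⁴ / 7.194 × 10⁻²¹ = 9.21 × 10⁻¹⁴ m = 92.1 fm.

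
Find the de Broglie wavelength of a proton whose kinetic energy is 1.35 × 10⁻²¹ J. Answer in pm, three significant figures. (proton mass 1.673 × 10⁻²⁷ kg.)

λ = 312 pm

p = √(2mKE) = √(2 × 1.673 × 10⁻²⁷ × 1.350 × 10⁻²¹) = 2.125 × 10⁻²⁴ kg·m/s.
λ = h/p = 6.626 × 10⁻³⁴ / 2.125 × 10⁻²⁴ = 3.12 × 10⁻¹⁰ m = 312 pm.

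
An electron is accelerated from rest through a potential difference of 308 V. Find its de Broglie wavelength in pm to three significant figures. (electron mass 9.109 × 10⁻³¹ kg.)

λ = 69.9 pm

KE = eV = 1.602 × 10⁻¹⁹ × 308.0 = 4.934 × 10⁻¹⁷ J.
p = √(2mKE) = √(2 × 9.109 × 10⁻³¹ × 4.934 × 10⁻¹⁷) = 9.481 × 10⁻²⁴ kg·m/s.
λ = h/p = 6.626 × 10⁻³⁴ / 9.481 × 10⁻²⁴ = 6.99 × 10⁻¹¹ m = 69.9 pm.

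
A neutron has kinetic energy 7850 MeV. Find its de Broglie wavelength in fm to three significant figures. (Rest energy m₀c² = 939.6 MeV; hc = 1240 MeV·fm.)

λ = 0.142 fm

Total energy E = KE + m₀c² = 7850 + 939.6 = 8789.6 MeV.
(pc)² = E² − (m₀c²)² = (8789.6)² − (939.6)² = 7.637 × 10⁷ MeV², so pc = 8739 MeV.
λ = hc/(pc) = 1240 MeV·fm / 8739 MeV = 0.142 fm.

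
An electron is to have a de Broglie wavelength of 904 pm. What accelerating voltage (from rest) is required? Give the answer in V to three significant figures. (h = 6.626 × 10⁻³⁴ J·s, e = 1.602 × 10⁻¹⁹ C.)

V = 1.84 V

p = h/λ = 6.626 × 10⁻³⁴ / 9.040 × 10⁻¹⁰ = 7.330 × 10⁻²⁵ kg·m/s.
KE = p²/(2m) = 2.949 × 10⁻¹⁹ J.
V = KE/e = 2.949 × 10⁻¹⁹ / (1.602 × 10⁻¹⁹) = 1.84 V.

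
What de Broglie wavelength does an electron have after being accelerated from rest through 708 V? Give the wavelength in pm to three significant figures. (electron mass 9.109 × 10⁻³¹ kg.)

KE = eV = 1.602 × 10⁻¹⁹ × 708.0 = 1.134 × 10⁻¹⁶ J.
p = √(2mKE) = √(2 × 9.109 × 10⁻³¹ × 1.134 × 10⁻¹⁶) = 1.437 × 10⁻²³ kg·m/s.
λ = h/p = 6.626 × 10⁻³⁴ / 1.437 × 10⁻²³ = 4.61 × 10⁻¹¹ m = 46.1 pm.

λ = 46.1 pm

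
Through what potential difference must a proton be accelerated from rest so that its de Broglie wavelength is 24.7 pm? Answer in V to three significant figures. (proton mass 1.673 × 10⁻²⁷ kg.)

p = h/λ = 6.626 × 10⁻³⁴ / 2.470 × 10⁻¹¹ = 2.683 × 10⁻²³ kg·m/s.
KE = p²/(2m) = 2.151 × 10⁻¹⁹ J.
V = KE/e = 2.151 × 10⁻¹⁹ / (1.602 × 10⁻¹⁹) = 1.34 V.

V = 1.34 V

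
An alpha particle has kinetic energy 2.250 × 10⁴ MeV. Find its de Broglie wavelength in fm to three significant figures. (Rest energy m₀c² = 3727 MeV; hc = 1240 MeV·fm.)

Total energy E = KE + m₀c² = 2.250 × 10⁴ + 3727 = 26227 MeV.
(pc)² = E² − (m₀c²)² = (26227)² − (3727)² = 6.740 × 10⁸ MeV², so pc = 2.596 × 10⁴ MeV.
λ = hc/(pc) = 1240 MeV·fm / 2.596 × 10⁴ MeV = 0.0478 fm.

λ = 0.0478 fm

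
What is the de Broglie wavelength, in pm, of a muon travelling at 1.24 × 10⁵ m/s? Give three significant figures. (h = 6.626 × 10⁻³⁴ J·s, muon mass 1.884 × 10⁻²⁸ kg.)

p = mv = 1.884 × 10⁻²⁸ × 1.24 × 10⁵ = 2.336 × 10⁻²³ kg·m/s.
λ = h/p = 6.626 × 10⁻³⁴ / 2.336 × 10⁻²³ = 2.84 × 10⁻¹¹ m = 28.4 pm.

λ = 28.4 pm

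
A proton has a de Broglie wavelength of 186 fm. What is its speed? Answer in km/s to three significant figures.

p = h/λ = 6.626 × 10⁻³⁴ / 1.860 × 10⁻¹³ = 3.562 × 10⁻²¹ kg·m/s.
v = p/m = 3.562 × 10⁻²¹ / 1.673 × 10⁻²⁷ = 2.13 × 10⁶ m/s = 2130 km/s.

v = 2130 km/s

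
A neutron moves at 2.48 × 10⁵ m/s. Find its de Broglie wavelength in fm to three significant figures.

λ = 1600 fm

p = mv = 1.675 × 10⁻²⁷ × 2.48 × 10⁵ = 4.154 × 10⁻²² kg·m/s.
λ = h/p = 6.626 × 10⁻³⁴ / 4.154 × 10⁻²² = 1.60 × 10⁻¹² m = 1600 fm.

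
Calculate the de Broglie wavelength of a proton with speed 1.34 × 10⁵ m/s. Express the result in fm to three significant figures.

λ = 2960 fm

p = mv = 1.673 × 10⁻²⁷ × 1.34 × 10⁵ = 2.242 × 10⁻²² kg·m/s.
λ = h/p = 6.626 × 10⁻³⁴ / 2.242 × 10⁻²² = 2.96 × 10⁻¹² m = 2960 fm.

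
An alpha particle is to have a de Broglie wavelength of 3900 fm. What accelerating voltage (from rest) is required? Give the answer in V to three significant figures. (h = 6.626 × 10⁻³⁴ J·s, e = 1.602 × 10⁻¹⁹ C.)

p = h/λ = 6.626 × 10⁻³⁴ / 3.900 × 10⁻¹² = 1.699 × 10⁻²² kg·m/s.
KE = p²/(2m) = 2.172 × 10⁻¹⁸ J.
V = KE/2e = 2.172 × 10⁻¹⁸ / (2 × 1.602 × 10⁻¹⁹) = 6.78 V.

V = 6.78 V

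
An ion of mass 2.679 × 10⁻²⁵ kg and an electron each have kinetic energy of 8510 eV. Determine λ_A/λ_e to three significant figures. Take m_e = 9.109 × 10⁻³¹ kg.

At fixed KE, p = √(2mKE) so λ = h/p ∝ 1/√m.
λ_A/λ_e = √(m_e/m_A) = √(9.109 × 10⁻³¹/2.679 × 10⁻²⁵) = √(3.400 × 10⁻⁶) = 1.84 × 10⁻³.

λ_A/λ_e = 1.84 × 10⁻³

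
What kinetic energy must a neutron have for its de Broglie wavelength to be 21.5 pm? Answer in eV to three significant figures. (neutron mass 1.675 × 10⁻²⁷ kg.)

p = h/λ = 6.626 × 10⁻³⁴ / 2.150 × 10⁻¹¹ = 3.082 × 10⁻²³ kg·m/s.
KE = p²/(2m) = (3.082 × 10⁻²³)² / (2 × 1.675 × 10⁻²⁷) = 2.835 × 10⁻¹⁹ J = 1.77 eV.

KE = 1.77 eV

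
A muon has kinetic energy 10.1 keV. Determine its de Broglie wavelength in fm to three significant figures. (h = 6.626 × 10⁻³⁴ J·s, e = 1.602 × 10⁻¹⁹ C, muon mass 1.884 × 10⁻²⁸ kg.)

KE = 10.1 keV = 1.618 × 10⁻¹⁵ J.
p = √(2mKE) = √(2 × 1.884 × 10⁻²⁸ × 1.618 × 10⁻¹⁵) = 7.808 × 10⁻²² kg·m/s.
λ = h/p = 6.626 × 10⁻³⁴ / 7.808 × 10⁻²² = 8.49 × 10⁻¹³ m = 849 fm.

λ = 849 fm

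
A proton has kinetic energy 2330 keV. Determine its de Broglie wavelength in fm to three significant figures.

λ = 18.7 fm

KE = 2330 keV = 3.733 × 10⁻¹³ J.
p = √(2mKE) = √(2 × 1.673 × 10⁻²⁷ × 3.733 × 10⁻¹³) = 3.534 × 10⁻²⁰ kg·m/s.
λ = h/p = 6.626 × 10⁻³⁴ / 3.534 × 10⁻²⁰ = 1.87 × 10⁻¹⁴ m = 18.7 fm.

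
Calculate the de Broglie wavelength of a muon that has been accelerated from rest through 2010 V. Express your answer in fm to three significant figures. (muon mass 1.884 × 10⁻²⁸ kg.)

KE = eV = 1.602 × 10⁻¹⁹ × 2010 = 3.220 × 10⁻¹⁶ J.
p = √(2mKE) = √(2 × 1.884 × 10⁻²⁸ × 3.220 × 10⁻¹⁶) = 3.483 × 10⁻²² kg·m/s.
λ = h/p = 6.626 × 10⁻³⁴ / 3.483 × 10⁻²² = 1.90 × 10⁻¹² m = 1900 fm.

λ = 1900 fm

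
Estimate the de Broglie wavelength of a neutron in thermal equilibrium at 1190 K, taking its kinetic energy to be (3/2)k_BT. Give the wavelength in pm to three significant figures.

KE = (3/2)k_BT = 1.5 × 1.381 × 10⁻²³ × 1190 = 2.465 × 10⁻²⁰ J.
p = √(2mKE) = √(2 × 1.675 × 10⁻²⁷ × 2.465 × 10⁻²⁰) = 9.087 × 10⁻²⁴ kg·m/s.
λ = h/p = 7.29 × 10⁻¹¹ m = 72.9 pm.

λ = 72.9 pm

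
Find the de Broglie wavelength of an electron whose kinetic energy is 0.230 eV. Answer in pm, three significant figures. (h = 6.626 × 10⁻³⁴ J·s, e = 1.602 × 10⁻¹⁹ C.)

λ = 2560 pm

KE = 0.230 eV = 3.685 × 10⁻²⁰ J.
p = √(2mKE) = √(2 × 9.109 × 10⁻³¹ × 3.685 × 10⁻²⁰) = 2.591 × 10⁻²⁵ kg·m/s.
λ = h/p = 6.626 × 10⁻³⁴ / 2.591 × 10⁻²⁵ = 2.56 × 10⁻⁹ m = 2560 pm.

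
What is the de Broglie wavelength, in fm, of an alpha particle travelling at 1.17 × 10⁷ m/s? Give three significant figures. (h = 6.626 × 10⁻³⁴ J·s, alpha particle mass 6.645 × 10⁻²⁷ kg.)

λ = 8.52 fm

p = mv = 6.645 × 10⁻²⁷ × 1.17 × 10⁷ = 7.775 × 10⁻²⁰ kg·m/s.
λ = h/p = 6.626 × 10⁻³⁴ / 7.775 × 10⁻²⁰ = 8.52 × 10⁻¹⁵ m = 8.52 fm.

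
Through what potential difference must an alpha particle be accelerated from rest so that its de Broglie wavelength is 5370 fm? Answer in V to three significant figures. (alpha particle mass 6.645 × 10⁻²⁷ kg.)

V = 3.58 V

p = h/λ = 6.626 × 10⁻³⁴ / 5.370 × 10⁻¹² = 1.234 × 10⁻²² kg·m/s.
KE = p²/(2m) = 1.146 × 10⁻¹⁸ J.
V = KE/2e = 1.146 × 10⁻¹⁸ / (2 × 1.602 × 10⁻¹⁹) = 3.58 V.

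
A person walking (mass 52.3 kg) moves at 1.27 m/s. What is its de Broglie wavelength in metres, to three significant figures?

λ = 9.98 × 10⁻³⁶ m

p = mv = 52.3 × 1.27 = 6.642 × 10¹ kg·m/s.
λ = h/p = 6.626 × 10⁻³⁴ / 6.642 × 10¹ = 9.98 × 10⁻³⁶ m.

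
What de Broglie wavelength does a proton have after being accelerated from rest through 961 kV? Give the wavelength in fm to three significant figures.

λ = 29.2 fm

KE = eV = 1.602 × 10⁻¹⁹ × 9.610 × 10⁵ = 1.540 × 10⁻¹³ J.
p = √(2mKE) = √(2 × 1.673 × 10⁻²⁷ × 1.540 × 10⁻¹³) = 2.270 × 10⁻²⁰ kg·m/s.
λ = h/p = 6.626 × 10⁻³⁴ / 2.270 × 10⁻²⁰ = 2.92 × 10⁻¹⁴ m = 29.2 fm.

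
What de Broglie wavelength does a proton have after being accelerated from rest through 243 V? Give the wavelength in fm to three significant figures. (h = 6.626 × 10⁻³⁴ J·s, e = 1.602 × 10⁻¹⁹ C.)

λ = 1840 fm

KE = eV = 1.602 × 10⁻¹⁹ × 243.0 = 3.893 × 10⁻¹⁷ J.
p = √(2mKE) = √(2 × 1.673 × 10⁻²⁷ × 3.893 × 10⁻¹⁷) = 3.609 × 10⁻²² kg·m/s.
λ = h/p = 6.626 × 10⁻³⁴ / 3.609 × 10⁻²² = 1.84 × 10⁻¹² m = 1840 fm.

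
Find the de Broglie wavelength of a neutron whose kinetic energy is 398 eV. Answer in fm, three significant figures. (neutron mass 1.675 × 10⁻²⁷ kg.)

KE = 398 eV = 6.376 × 10⁻¹⁷ J.
p = √(2mKE) = √(2 × 1.675 × 10⁻²⁷ × 6.376 × 10⁻¹⁷) = 4.622 × 10⁻²² kg·m/s.
λ = h/p = 6.626 × 10⁻³⁴ / 4.622 × 10⁻²² = 1.43 × 10⁻¹² m = 1430 fm.

λ = 1430 fm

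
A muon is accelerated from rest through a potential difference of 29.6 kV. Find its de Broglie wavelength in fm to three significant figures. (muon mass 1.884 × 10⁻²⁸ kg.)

KE = eV = 1.602 × 10⁻¹⁹ × 2.960 × 10⁴ = 4.742 × 10⁻¹⁵ J.
p = √(2mKE) = √(2 × 1.884 × 10⁻²⁸ × 4.742 × 10⁻¹⁵) = 1.337 × 10⁻²¹ kg·m/s.
λ = h/p = 6.626 × 10⁻³⁴ / 1.337 × 10⁻²¹ = 4.96 × 10⁻¹³ m = 496 fm.

λ = 496 fm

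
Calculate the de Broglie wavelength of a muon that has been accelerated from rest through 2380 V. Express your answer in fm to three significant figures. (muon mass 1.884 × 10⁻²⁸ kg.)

KE = eV = 1.602 × 10⁻¹⁹ × 2380 = 3.813 × 10⁻¹⁶ J.
p = √(2mKE) = √(2 × 1.884 × 10⁻²⁸ × 3.813 × 10⁻¹⁶) = 3.790 × 10⁻²² kg·m/s.
λ = h/p = 6.626 × 10⁻³⁴ / 3.790 × 10⁻²² = 1.75 × 10⁻¹² m = 1750 fm.

λ = 1750 fm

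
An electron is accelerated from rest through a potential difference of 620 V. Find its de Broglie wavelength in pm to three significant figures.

λ = 49.3 pm

KE = eV = 1.602 × 10⁻¹⁹ × 620.0 = 9.932 × 10⁻¹⁷ J.
p = √(2mKE) = √(2 × 9.109 × 10⁻³¹ × 9.932 × 10⁻¹⁷) = 1.345 × 10⁻²³ kg·m/s.
λ = h/p = 6.626 × 10⁻³⁴ / 1.345 × 10⁻²³ = 4.93 × 10⁻¹¹ m = 49.3 pm.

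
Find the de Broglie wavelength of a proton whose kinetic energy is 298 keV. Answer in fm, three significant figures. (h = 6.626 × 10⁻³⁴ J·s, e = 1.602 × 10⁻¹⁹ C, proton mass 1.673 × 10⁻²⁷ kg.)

KE = 298 keV = 4.774 × 10⁻¹⁴ J.
p = √(2mKE) = √(2 × 1.673 × 10⁻²⁷ × 4.774 × 10⁻¹⁴) = 1.264 × 10⁻²⁰ kg·m/s.
λ = h/p = 6.626 × 10⁻³⁴ / 1.264 × 10⁻²⁰ = 5.24 × 10⁻¹⁴ m = 52.4 fm.

λ = 52.4 fm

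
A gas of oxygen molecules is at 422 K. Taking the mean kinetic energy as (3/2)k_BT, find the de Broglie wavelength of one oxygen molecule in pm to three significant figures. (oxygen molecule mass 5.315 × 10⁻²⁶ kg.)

λ = 21.7 pm

KE = (3/2)k_BT = 1.5 × 1.381 × 10⁻²³ × 422 = 8.742 × 10⁻²¹ J.
p = √(2mKE) = √(2 × 5.315 × 10⁻²⁶ × 8.742 × 10⁻²¹) = 3.048 × 10⁻²³ kg·m/s.
λ = h/p = 2.17 × 10⁻¹¹ m = 21.7 pm.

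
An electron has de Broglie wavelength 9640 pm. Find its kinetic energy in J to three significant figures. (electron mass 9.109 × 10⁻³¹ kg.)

KE = 2.59 × 10⁻²¹ J

p = h/λ = 6.626 × 10⁻³⁴ / 9.640 × 10⁻⁹ = 6.873 × 10⁻²⁶ kg·m/s.
KE = p²/(2m) = (6.873 × 10⁻²⁶)² / (2 × 9.109 × 10⁻³¹) = 2.593 × 10⁻²¹ J = 2.59 × 10⁻²¹ J.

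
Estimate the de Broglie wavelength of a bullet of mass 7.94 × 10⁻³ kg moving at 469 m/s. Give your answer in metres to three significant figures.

p = mv = 7.94 × 10⁻³ × 469 = 3.724 kg·m/s.
λ = h/p = 6.626 × 10⁻³⁴ / 3.724 = 1.78 × 10⁻³⁴ m.

λ = 1.78 × 10⁻³⁴ m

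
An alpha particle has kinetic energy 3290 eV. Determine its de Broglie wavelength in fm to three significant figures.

KE = 3290 eV = 5.271 × 10⁻¹⁶ J.
p = √(2mKE) = √(2 × 6.645 × 10⁻²⁷ × 5.271 × 10⁻¹⁶) = 2.647 × 10⁻²¹ kg·m/s.
λ = h/p = 6.626 × 10⁻³⁴ / 2.647 × 10⁻²¹ = 2.50 × 10⁻¹³ m = 250 fm.

λ = 250 fm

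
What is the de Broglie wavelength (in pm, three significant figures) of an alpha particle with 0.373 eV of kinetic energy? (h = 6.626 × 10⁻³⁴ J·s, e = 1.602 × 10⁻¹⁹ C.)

λ = 23.5 pm

KE = 0.373 eV = 5.975 × 10⁻²⁰ J.
p = √(2mKE) = √(2 × 6.645 × 10⁻²⁷ × 5.975 × 10⁻²⁰) = 2.818 × 10⁻²³ kg·m/s.
λ = h/p = 6.626 × 10⁻³⁴ / 2.818 × 10⁻²³ = 2.35 × 10⁻¹¹ m = 23.5 pm.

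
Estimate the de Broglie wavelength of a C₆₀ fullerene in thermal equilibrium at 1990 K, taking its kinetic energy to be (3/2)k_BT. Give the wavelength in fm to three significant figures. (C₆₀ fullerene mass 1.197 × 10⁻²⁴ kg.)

KE = (3/2)k_BT = 1.5 × 1.381 × 10⁻²³ × 1990 = 4.122 × 10⁻²⁰ J.
p = √(2mKE) = √(2 × 1.197 × 10⁻²⁴ × 4.122 × 10⁻²⁰) = 3.141 × 10⁻²² kg·m/s.
λ = h/p = 2.11 × 10⁻¹² m = 2110 fm.

λ = 2110 fm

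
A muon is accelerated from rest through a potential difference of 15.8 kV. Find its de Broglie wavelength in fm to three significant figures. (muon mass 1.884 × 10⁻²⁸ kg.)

KE = eV = 1.602 × 10⁻¹⁹ × 1.580 × 10⁴ = 2.531 × 10⁻¹⁵ J.
p = √(2mKE) = √(2 × 1.884 × 10⁻²⁸ × 2.531 × 10⁻¹⁵) = 9.766 × 10⁻²² kg·m/s.
λ = h/p = 6.626 × 10⁻³⁴ / 9.766 × 10⁻²² = 6.78 × 10⁻¹³ m = 678 fm.

λ = 678 fm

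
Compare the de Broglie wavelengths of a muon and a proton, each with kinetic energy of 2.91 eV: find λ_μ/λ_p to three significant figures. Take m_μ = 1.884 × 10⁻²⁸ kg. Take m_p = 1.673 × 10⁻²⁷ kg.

λ_μ/λ_p = 2.98

At fixed KE, p = √(2mKE) so λ = h/p ∝ 1/√m.
λ_μ/λ_p = √(m_p/m_μ) = √(1.673 × 10⁻²⁷/1.884 × 10⁻²⁸) = √(8.880) = 2.98.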